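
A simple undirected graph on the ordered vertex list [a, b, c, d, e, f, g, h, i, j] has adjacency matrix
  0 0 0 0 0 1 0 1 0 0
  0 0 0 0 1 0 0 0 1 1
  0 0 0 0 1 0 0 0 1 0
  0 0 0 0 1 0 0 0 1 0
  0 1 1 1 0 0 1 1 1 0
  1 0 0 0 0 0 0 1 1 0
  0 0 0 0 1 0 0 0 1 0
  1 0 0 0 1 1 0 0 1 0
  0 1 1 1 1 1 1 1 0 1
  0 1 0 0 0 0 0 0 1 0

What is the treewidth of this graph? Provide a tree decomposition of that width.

The largest bag has 3 vertices, giving width 2; this decomposition certifies tw(G) ≤ 2. For the lower bound, the 3 vertices {a, f, h} are pairwise adjacent, and any tree decomposition puts a clique entirely inside one bag — forcing width ≥ 2. Hence tw(G) = 2 exactly.

Treewidth 2.
One optimal decomposition is:
Bags: B1 = {c, e, i}  B2 = {e, h, i}  B3 = {e, g, i}  B4 = {f, h, i}  B5 = {b, e, i}  B6 = {a, f, h}  B7 = {d, e, i}  B8 = {b, i, j}
Tree: B1–B2, B1–B3, B2–B4, B3–B5, B4–B6, B1–B7, B5–B8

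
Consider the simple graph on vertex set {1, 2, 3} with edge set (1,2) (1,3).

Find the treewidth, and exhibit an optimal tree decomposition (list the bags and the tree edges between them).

Each bag holds 2 vertices, so the decomposition has width 1, which upper-bounds the treewidth. G has an edge, so its treewidth is at least 1. The upper and lower bounds meet at 1, so that is the treewidth.

Treewidth 1.
Bags: B1 = {1, 3}  B2 = {1, 2}
Tree: B1–B2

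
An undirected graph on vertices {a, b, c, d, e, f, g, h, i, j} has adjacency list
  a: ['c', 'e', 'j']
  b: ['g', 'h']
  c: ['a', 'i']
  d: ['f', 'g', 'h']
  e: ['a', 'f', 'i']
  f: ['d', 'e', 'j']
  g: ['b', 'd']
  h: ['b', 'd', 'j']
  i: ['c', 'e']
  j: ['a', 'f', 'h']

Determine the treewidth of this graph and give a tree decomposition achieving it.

Treewidth 2.
One optimal decomposition is:
Bags: B1 = {c, e, i}  B2 = {a, c, e}  B3 = {a, e, f}  B4 = {a, f, j}  B5 = {d, f, j}  B6 = {d, h, j}  B7 = {d, g, h}  B8 = {b, g, h}
Tree: B1–B2, B2–B3, B3–B4, B4–B5, B5–B6, B6–B7, B7–B8

Every bag has size at most 3, so the width is 3 − 1 = 2 and tw(G) ≤ 2. Since i–c–a–e–i is a cycle in G, G is not acyclic. Forests are exactly the graphs of treewidth ≤ 1, so tw(G) ≥ 2. Therefore the treewidth is 2.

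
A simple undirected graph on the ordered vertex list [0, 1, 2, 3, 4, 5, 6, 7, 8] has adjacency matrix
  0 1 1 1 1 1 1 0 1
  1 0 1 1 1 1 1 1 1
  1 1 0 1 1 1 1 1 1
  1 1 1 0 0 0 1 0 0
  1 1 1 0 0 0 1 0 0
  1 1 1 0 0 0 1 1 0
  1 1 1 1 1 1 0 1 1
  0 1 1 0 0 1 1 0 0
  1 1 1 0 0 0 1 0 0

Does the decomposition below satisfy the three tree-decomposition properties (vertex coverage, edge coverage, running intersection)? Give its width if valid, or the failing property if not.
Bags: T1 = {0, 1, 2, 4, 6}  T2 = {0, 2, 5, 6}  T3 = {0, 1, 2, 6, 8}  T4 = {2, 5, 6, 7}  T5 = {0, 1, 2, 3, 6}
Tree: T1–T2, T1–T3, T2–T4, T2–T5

A tree decomposition must satisfy three properties: every vertex lies in some bag; for every edge, both endpoints lie together in some bag; and for every vertex, the bags containing it form a connected subtree. Here edge (1,5) lies in no bag, so the decomposition is invalid.

No — edge (1,5) lies in no bag.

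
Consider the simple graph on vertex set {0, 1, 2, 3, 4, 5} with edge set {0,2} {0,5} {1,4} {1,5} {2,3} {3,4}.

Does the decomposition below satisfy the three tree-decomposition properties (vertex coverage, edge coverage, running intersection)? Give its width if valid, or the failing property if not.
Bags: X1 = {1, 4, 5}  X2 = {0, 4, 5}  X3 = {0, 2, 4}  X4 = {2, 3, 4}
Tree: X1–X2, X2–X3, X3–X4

Yes; width 2.

Every vertex of G appears in some bag (union = {0, 1, 2, 3, 4, 5}); every edge is covered by a bag; and for each vertex v the set of bags containing v is connected in the bag tree. The decomposition is therefore valid. The largest bag has 3 vertices, so the width is 2.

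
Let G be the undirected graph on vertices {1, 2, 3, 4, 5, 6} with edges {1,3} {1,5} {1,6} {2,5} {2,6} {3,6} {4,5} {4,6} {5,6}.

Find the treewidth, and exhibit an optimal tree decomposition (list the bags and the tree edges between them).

Each bag holds 3 vertices, so the decomposition has width 2, which upper-bounds the treewidth. Conversely, {1, 3, 6} is a clique of size 3, and the vertices of any clique must share a bag in every tree decomposition; so some bag has ≥ 3 vertices and tw(G) ≥ 2. Hence tw(G) = 2 exactly.

Treewidth 2.
Bags: B1 = {1, 5, 6}  B2 = {2, 5, 6}  B3 = {1, 3, 6}  B4 = {4, 5, 6}
Tree: B1–B2, B1–B3, B1–B4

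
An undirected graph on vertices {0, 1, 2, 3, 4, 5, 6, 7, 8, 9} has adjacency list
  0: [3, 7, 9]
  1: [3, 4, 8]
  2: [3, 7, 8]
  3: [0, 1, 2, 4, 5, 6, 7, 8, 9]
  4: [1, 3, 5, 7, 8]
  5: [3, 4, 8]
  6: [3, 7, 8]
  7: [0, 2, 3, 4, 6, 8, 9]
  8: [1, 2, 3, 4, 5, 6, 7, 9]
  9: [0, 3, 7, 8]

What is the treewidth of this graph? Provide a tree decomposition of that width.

Treewidth 3.
Bags: B1 = {3, 7, 8, 9}  B2 = {3, 4, 7, 8}  B3 = {3, 6, 7, 8}  B4 = {1, 3, 4, 8}  B5 = {2, 3, 7, 8}  B6 = {0, 3, 7, 9}  B7 = {3, 4, 5, 8}
Tree: B1–B2, B1–B3, B2–B4, B3–B5, B1–B6, B4–B7

Every bag has size at most 4, so the width is 4 − 1 = 3 and tw(G) ≤ 3. Conversely, {0, 3, 7, 9} is a clique of size 4, and the vertices of any clique must share a bag in every tree decomposition; so some bag has ≥ 4 vertices and tw(G) ≥ 3. Therefore the treewidth is 3.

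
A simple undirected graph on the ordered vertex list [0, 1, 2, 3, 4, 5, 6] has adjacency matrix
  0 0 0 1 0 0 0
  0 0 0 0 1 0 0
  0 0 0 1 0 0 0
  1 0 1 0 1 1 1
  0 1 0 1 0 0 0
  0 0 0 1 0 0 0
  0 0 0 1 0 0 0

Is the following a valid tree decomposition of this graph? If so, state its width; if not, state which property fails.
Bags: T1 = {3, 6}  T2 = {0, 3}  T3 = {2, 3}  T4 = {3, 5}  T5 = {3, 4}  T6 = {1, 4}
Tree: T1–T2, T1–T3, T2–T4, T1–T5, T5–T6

Checking the three conditions: (i) the bags cover all of {0, 1, 2, 3, 4, 5, 6}; (ii) for each edge, some bag contains both endpoints; (iii) the bags containing any fixed vertex form a subtree. All hold, so the decomposition is valid with width 2 − 1 = 1.

Yes; width 1.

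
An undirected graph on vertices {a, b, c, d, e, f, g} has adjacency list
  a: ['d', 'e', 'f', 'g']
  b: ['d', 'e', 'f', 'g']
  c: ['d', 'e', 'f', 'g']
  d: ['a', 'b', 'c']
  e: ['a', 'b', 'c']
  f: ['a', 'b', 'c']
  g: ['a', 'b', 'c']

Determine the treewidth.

3

A width-3 tree decomposition is:
Bags: B1 = {a, b, c, g}  B2 = {a, b, c, d}  B3 = {a, b, c, e}  B4 = {a, b, c, f}
Tree: B1–B2, B2–B3, B3–B4
Every bag has size at most 4, so the width is 4 − 1 = 3 and tw(G) ≤ 3. For the lower bound: the 4 vertex sets {a,g}, {b,d}, {c}, {e} are disjoint, each induces a connected subgraph, and every pair is joined by at least one edge of G. Contracting each set to a single vertex therefore yields K_{4} as a minor, and since treewidth is minor-monotone, tw(G) ≥ tw(K_{4}) = 3. Hence tw(G) = 3 exactly.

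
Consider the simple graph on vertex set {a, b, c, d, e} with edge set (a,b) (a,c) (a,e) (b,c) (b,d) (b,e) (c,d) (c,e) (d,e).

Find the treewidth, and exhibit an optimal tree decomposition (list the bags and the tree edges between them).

Treewidth 3.
One optimal decomposition is:
Bags: B1 = {b, c, d, e}  B2 = {a, b, c, e}
Tree: B1–B2

Every bag has size at most 4, so the width is 4 − 1 = 3 and tw(G) ≤ 3. On the other hand G contains the 4-clique {b, c, d, e}. A clique must lie in a single bag of any decomposition, so no decomposition can have width below 3. The upper and lower bounds meet at 3, so that is the treewidth.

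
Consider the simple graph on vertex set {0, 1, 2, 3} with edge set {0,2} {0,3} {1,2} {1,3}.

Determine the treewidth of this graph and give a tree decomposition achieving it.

Every bag has size at most 3, so the width is 3 − 1 = 2 and tw(G) ≤ 2. For the lower bound, G contains the cycle 0–3–1–2–0, so G is not a forest; only forests have treewidth ≤ 1, hence tw(G) ≥ 2. Hence tw(G) = 2 exactly.

Treewidth 2.
One optimal decomposition is:
Bags: B1 = {0, 1, 3}  B2 = {0, 1, 2}
Tree: B1–B2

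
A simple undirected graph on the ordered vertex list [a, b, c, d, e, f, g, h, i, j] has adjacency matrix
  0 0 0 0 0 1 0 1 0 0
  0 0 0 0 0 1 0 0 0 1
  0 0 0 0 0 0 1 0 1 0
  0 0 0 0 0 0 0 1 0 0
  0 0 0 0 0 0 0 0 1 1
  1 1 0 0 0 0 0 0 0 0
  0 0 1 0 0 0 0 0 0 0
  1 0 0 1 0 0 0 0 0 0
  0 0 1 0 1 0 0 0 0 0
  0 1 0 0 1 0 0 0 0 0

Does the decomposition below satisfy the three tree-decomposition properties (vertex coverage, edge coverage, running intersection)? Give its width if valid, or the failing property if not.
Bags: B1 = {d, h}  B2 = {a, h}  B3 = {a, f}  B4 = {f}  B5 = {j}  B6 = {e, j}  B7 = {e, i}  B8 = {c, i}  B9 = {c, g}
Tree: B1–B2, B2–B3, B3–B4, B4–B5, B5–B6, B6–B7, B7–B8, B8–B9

A tree decomposition must satisfy three properties: every vertex lies in some bag; for every edge, both endpoints lie together in some bag; and for every vertex, the bags containing it form a connected subtree. Here vertex b appears in no bag, so the decomposition is invalid.

No — vertex b appears in no bag.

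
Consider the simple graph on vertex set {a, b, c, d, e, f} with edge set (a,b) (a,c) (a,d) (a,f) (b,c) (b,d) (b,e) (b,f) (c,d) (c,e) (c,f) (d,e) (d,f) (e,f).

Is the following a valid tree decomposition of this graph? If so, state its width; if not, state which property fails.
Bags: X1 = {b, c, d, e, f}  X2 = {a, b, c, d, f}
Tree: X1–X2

Yes; width 4.

Checking the three conditions: (i) the bags cover all of {a, b, c, d, e, f}; (ii) for each edge, some bag contains both endpoints; (iii) the bags containing any fixed vertex form a subtree. All hold, so the decomposition is valid with width 5 − 1 = 4.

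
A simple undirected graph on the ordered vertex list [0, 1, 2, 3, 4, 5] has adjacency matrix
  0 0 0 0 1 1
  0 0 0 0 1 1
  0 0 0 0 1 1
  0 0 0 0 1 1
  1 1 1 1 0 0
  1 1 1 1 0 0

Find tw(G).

A width-2 tree decomposition is:
Bags: B1 = {0, 4, 5}  B2 = {2, 4, 5}  B3 = {1, 4, 5}  B4 = {3, 4, 5}
Tree: B1–B2, B2–B3, B3–B4
Every bag has size at most 3, so the width is 3 − 1 = 2 and tw(G) ≤ 2. The edges 0–4–2–5–0 form a cycle, so G is not a tree and its treewidth is at least 2. The upper and lower bounds meet at 2, so that is the treewidth.

2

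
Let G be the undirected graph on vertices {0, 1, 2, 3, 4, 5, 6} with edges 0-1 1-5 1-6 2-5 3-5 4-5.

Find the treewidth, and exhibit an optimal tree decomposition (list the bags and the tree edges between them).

Each bag holds 2 vertices, so the decomposition has width 1, which upper-bounds the treewidth. Since G has at least one edge (e.g. 5–1), it is not an edgeless graph, so tw(G) ≥ 1. The upper and lower bounds meet at 1, so that is the treewidth.

Treewidth 1.
Bags: B1 = {1, 5}  B2 = {3, 5}  B3 = {0, 1}  B4 = {4, 5}  B5 = {2, 5}  B6 = {1, 6}
Tree: B1–B2, B1–B3, B2–B4, B2–B5, B3–B6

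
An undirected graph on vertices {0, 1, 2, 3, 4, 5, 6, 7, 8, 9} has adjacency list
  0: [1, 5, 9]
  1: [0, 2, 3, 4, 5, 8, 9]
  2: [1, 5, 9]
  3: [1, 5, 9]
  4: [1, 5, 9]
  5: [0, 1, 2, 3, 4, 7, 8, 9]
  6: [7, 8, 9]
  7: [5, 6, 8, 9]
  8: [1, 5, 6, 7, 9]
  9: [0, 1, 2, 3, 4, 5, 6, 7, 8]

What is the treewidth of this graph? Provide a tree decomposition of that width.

The largest bag has 4 vertices, giving width 3; this decomposition certifies tw(G) ≤ 3. On the other hand G contains the 4-clique {0, 1, 5, 9}. A clique must lie in a single bag of any decomposition, so no decomposition can have width below 3. Therefore the treewidth is 3.

Treewidth 3.
One such decomposition:
Bags: B1 = {0, 1, 5, 9}  B2 = {1, 2, 5, 9}  B3 = {1, 5, 8, 9}  B4 = {1, 3, 5, 9}  B5 = {5, 7, 8, 9}  B6 = {6, 7, 8, 9}  B7 = {1, 4, 5, 9}
Tree: B1–B2, B2–B3, B1–B4, B3–B5, B5–B6, B2–B7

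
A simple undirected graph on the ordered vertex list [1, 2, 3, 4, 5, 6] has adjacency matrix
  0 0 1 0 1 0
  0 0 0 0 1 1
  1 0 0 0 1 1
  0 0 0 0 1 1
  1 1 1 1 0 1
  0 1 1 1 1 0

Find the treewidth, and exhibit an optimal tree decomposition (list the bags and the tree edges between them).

The largest bag has 3 vertices, giving width 2; this decomposition certifies tw(G) ≤ 2. Conversely, {1, 3, 5} is a clique of size 3, and the vertices of any clique must share a bag in every tree decomposition; so some bag has ≥ 3 vertices and tw(G) ≥ 2. Combining the bounds, tw(G) = 2.

Treewidth 2.
One optimal decomposition is:
Bags: B1 = {1, 3, 5}  B2 = {3, 5, 6}  B3 = {4, 5, 6}  B4 = {2, 5, 6}
Tree: B1–B2, B2–B3, B3–B4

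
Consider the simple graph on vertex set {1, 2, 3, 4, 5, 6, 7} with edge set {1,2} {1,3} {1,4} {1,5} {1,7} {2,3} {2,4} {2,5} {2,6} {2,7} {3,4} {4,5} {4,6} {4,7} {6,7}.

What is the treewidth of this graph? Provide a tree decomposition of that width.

The largest bag has 4 vertices, giving width 3; this decomposition certifies tw(G) ≤ 3. Conversely, {1, 2, 3, 4} is a clique of size 4, and the vertices of any clique must share a bag in every tree decomposition; so some bag has ≥ 4 vertices and tw(G) ≥ 3. Hence tw(G) = 3 exactly.

Treewidth 3.
One such decomposition:
Bags: B1 = {2, 4, 6, 7}  B2 = {1, 2, 4, 7}  B3 = {1, 2, 3, 4}  B4 = {1, 2, 4, 5}
Tree: B1–B2, B2–B3, B3–B4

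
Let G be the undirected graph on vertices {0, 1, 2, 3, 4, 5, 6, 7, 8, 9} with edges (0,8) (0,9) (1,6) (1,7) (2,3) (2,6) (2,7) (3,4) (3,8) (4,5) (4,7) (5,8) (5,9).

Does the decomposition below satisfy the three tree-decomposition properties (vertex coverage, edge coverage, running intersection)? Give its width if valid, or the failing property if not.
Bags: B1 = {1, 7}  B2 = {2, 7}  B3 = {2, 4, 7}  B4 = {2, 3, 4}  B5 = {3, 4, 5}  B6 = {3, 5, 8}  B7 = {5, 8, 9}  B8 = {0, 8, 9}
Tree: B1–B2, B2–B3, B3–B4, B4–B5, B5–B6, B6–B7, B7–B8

No — vertex 6 appears in no bag.

A tree decomposition must satisfy three properties: every vertex lies in some bag; for every edge, both endpoints lie together in some bag; and for every vertex, the bags containing it form a connected subtree. Here vertex 6 appears in no bag, so the decomposition is invalid.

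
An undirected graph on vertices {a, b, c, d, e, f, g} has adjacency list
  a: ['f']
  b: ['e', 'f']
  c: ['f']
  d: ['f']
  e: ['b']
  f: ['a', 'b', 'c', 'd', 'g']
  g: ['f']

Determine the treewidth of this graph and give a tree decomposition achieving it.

Every bag has size at most 2, so the width is 2 − 1 = 1 and tw(G) ≤ 1. Since G has at least one edge (e.g. f–c), it is not an edgeless graph, so tw(G) ≥ 1. Hence tw(G) = 1 exactly.

Treewidth 1.
Bags: B1 = {c, f}  B2 = {a, f}  B3 = {f, g}  B4 = {b, f}  B5 = {b, e}  B6 = {d, f}
Tree: B1–B2, B2–B3, B1–B4, B4–B5, B2–B6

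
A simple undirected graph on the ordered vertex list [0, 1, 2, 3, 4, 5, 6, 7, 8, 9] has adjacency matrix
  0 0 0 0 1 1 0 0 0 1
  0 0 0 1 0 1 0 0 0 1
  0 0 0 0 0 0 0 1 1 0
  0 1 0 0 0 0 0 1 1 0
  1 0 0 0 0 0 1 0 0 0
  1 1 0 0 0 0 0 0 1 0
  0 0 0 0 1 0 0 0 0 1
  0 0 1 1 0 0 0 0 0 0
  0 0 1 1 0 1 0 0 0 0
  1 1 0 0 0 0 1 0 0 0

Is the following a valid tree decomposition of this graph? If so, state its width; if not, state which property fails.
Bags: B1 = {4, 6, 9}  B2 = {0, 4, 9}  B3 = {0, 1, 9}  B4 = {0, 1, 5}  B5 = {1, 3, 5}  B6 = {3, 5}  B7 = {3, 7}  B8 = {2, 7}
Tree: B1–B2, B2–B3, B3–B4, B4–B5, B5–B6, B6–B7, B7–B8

A tree decomposition must satisfy three properties: every vertex lies in some bag; for every edge, both endpoints lie together in some bag; and for every vertex, the bags containing it form a connected subtree. Here vertex 8 appears in no bag, so the decomposition is invalid.

No — vertex 8 appears in no bag.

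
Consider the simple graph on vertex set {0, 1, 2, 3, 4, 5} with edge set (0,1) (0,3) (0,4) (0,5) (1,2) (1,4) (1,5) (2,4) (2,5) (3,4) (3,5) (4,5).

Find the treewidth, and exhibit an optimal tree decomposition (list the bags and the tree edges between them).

Each bag holds 4 vertices, so the decomposition has width 3, which upper-bounds the treewidth. For the lower bound, the 4 vertices {0, 1, 4, 5} are pairwise adjacent, and any tree decomposition puts a clique entirely inside one bag — forcing width ≥ 3. Combining the bounds, tw(G) = 3.

Treewidth 3.
One optimal decomposition is:
Bags: B1 = {0, 1, 4, 5}  B2 = {0, 3, 4, 5}  B3 = {1, 2, 4, 5}
Tree: B1–B2, B1–B3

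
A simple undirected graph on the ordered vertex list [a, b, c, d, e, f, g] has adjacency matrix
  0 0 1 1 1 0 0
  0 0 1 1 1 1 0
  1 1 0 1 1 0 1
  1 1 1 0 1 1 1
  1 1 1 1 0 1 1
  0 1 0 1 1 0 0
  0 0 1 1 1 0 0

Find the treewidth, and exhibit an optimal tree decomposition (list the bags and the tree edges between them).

Every bag has size at most 4, so the width is 4 − 1 = 3 and tw(G) ≤ 3. On the other hand G contains the 4-clique {c, d, e, g}. A clique must lie in a single bag of any decomposition, so no decomposition can have width below 3. Combining the bounds, tw(G) = 3.

Treewidth 3.
One such decomposition:
Bags: B1 = {b, c, d, e}  B2 = {c, d, e, g}  B3 = {b, d, e, f}  B4 = {a, c, d, e}
Tree: B1–B2, B1–B3, B1–B4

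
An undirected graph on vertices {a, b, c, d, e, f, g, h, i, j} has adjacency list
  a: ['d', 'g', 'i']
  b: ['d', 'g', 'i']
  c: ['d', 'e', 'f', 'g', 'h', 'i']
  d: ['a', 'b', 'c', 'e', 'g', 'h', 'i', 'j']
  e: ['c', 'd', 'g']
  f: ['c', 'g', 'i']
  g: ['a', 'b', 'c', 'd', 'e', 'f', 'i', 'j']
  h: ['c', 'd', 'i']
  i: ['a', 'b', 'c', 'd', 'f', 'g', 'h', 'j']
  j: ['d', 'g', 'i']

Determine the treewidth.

A width-3 tree decomposition is:
Bags: B1 = {c, d, e, g}  B2 = {c, d, g, i}  B3 = {b, d, g, i}  B4 = {c, f, g, i}  B5 = {c, d, h, i}  B6 = {d, g, i, j}  B7 = {a, d, g, i}
Tree: B1–B2, B2–B3, B2–B4, B2–B5, B2–B6, B2–B7
Every bag has size at most 4, so the width is 4 − 1 = 3 and tw(G) ≤ 3. On the other hand G contains the 4-clique {c, d, e, g}. A clique must lie in a single bag of any decomposition, so no decomposition can have width below 3. Hence tw(G) = 3 exactly.

3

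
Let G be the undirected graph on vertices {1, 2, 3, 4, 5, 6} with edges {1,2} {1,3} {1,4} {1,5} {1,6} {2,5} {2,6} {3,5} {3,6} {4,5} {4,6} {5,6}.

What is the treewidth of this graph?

A width-3 tree decomposition is:
Bags: B1 = {1, 4, 5, 6}  B2 = {1, 2, 5, 6}  B3 = {1, 3, 5, 6}
Tree: B1–B2, B2–B3
The largest bag has 4 vertices, giving width 3; this decomposition certifies tw(G) ≤ 3. On the other hand G contains the 4-clique {1, 2, 5, 6}. A clique must lie in a single bag of any decomposition, so no decomposition can have width below 3. Therefore the treewidth is 3.

3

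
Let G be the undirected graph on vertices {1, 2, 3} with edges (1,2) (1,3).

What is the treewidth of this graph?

A width-1 tree decomposition is:
Bags: B1 = {1, 2}  B2 = {1, 3}
Tree: B1–B2
Every bag has size at most 2, so the width is 2 − 1 = 1 and tw(G) ≤ 1. Any graph with an edge has treewidth ≥ 1, and G has the edge 2–1. Hence tw(G) = 1 exactly.

1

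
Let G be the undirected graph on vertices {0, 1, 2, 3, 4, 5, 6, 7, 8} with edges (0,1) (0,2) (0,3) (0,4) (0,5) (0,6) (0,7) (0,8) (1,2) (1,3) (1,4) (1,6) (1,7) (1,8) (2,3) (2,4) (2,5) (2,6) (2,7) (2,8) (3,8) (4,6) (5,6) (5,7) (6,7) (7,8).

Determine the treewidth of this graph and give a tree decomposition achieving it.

Treewidth 4.
One optimal decomposition is:
Bags: B1 = {0, 1, 2, 6, 7}  B2 = {0, 1, 2, 7, 8}  B3 = {0, 1, 2, 4, 6}  B4 = {0, 2, 5, 6, 7}  B5 = {0, 1, 2, 3, 8}
Tree: B1–B2, B1–B3, B1–B4, B2–B5

Each bag holds 5 vertices, so the decomposition has width 4, which upper-bounds the treewidth. For the lower bound, the 5 vertices {0, 1, 2, 3, 8} are pairwise adjacent, and any tree decomposition puts a clique entirely inside one bag — forcing width ≥ 4. Hence tw(G) = 4 exactly.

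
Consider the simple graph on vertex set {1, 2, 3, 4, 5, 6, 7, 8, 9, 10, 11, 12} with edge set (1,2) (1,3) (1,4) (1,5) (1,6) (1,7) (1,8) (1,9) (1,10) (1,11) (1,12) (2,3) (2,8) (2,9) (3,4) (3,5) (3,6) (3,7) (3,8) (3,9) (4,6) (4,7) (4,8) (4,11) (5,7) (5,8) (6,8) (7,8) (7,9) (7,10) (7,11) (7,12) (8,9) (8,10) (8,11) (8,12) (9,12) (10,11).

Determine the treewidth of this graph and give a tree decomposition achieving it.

Each bag holds 5 vertices, so the decomposition has width 4, which upper-bounds the treewidth. For the lower bound, the 5 vertices {1, 2, 3, 8, 9} are pairwise adjacent, and any tree decomposition puts a clique entirely inside one bag — forcing width ≥ 4. Combining the bounds, tw(G) = 4.

Treewidth 4.
One such decomposition:
Bags: B1 = {1, 3, 7, 8, 9}  B2 = {1, 3, 4, 7, 8}  B3 = {1, 4, 7, 8, 11}  B4 = {1, 7, 8, 10, 11}  B5 = {1, 2, 3, 8, 9}  B6 = {1, 3, 5, 7, 8}  B7 = {1, 7, 8, 9, 12}  B8 = {1, 3, 4, 6, 8}
Tree: B1–B2, B2–B3, B3–B4, B1–B5, B2–B6, B1–B7, B2–B8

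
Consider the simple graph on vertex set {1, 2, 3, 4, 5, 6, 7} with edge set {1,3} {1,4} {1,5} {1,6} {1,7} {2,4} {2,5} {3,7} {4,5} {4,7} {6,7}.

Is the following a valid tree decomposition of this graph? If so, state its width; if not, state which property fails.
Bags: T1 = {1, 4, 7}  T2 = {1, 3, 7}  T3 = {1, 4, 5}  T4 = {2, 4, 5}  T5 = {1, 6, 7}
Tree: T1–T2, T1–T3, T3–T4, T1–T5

Yes; width 2.

Vertex coverage: the bags together contain {1, 2, 3, 4, 5, 6, 7}, the full vertex set. Edge coverage: each edge of G has both endpoints in at least one bag. Running intersection: for every vertex, the bags containing it form a connected subtree. All three properties hold, so this is a valid tree decomposition of width max|bag| − 1 = 2, and hence tw(G) ≤ 2.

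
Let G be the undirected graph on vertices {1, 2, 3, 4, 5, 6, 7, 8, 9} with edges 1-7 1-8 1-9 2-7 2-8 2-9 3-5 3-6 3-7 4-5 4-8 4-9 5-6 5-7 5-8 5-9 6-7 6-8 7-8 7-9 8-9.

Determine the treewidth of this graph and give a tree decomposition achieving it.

Treewidth 3.
One such decomposition:
Bags: B1 = {3, 5, 6, 7}  B2 = {5, 6, 7, 8}  B3 = {5, 7, 8, 9}  B4 = {4, 5, 8, 9}  B5 = {1, 7, 8, 9}  B6 = {2, 7, 8, 9}
Tree: B1–B2, B2–B3, B3–B4, B3–B5, B5–B6

The largest bag has 4 vertices, giving width 3; this decomposition certifies tw(G) ≤ 3. On the other hand G contains the 4-clique {4, 5, 8, 9}. A clique must lie in a single bag of any decomposition, so no decomposition can have width below 3. Therefore the treewidth is 3.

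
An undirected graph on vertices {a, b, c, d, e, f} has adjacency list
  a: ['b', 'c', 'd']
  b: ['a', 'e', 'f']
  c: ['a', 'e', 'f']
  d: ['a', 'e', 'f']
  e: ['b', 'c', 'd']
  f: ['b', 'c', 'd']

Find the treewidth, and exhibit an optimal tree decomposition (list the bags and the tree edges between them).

The largest bag has 4 vertices, giving width 3; this decomposition certifies tw(G) ≤ 3. For the lower bound: the 4 vertex sets {c,e}, {b,f}, {a}, {d} are disjoint, each induces a connected subgraph, and every pair is joined by at least one edge of G. Contracting each set to a single vertex therefore yields K_{4} as a minor, and since treewidth is minor-monotone, tw(G) ≥ tw(K_{4}) = 3. Combining the bounds, tw(G) = 3.

Treewidth 3.
One optimal decomposition is:
Bags: B1 = {a, c, e, f}  B2 = {a, b, e, f}  B3 = {a, d, e, f}
Tree: B1–B2, B2–B3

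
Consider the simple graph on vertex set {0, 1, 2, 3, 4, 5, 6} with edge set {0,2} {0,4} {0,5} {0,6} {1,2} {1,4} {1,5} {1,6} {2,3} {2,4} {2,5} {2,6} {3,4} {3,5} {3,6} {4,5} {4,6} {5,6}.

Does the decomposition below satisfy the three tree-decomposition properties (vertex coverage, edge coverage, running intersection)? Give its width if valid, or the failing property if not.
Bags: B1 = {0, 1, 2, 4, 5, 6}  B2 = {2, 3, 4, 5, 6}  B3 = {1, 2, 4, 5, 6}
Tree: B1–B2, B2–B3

No — bags containing vertex 1 are not connected in the tree.

A tree decomposition must satisfy three properties: every vertex lies in some bag; for every edge, both endpoints lie together in some bag; and for every vertex, the bags containing it form a connected subtree. Here bags containing vertex 1 are not connected in the tree, so the decomposition is invalid.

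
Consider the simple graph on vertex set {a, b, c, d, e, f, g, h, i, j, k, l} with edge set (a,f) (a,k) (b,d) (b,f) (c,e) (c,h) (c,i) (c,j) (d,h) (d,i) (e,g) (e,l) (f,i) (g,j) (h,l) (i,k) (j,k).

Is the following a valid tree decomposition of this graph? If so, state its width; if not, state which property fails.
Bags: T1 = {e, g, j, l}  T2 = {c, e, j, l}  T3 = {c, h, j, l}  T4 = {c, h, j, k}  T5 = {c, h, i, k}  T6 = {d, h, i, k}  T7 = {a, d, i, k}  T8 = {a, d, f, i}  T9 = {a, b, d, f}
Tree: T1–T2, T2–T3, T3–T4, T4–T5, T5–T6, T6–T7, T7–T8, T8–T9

Yes; width 3.

Vertex coverage: the bags together contain {a, b, c, d, e, f, g, h, i, j, k, l}, the full vertex set. Edge coverage: each edge of G has both endpoints in at least one bag. Running intersection: for every vertex, the bags containing it form a connected subtree. All three properties hold, so this is a valid tree decomposition of width max|bag| − 1 = 3, and hence tw(G) ≤ 3.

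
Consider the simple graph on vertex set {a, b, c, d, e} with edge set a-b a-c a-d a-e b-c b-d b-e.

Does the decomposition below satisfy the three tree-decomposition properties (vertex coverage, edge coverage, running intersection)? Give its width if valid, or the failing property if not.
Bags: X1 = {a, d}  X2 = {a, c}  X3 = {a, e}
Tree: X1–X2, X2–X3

No — vertex b appears in no bag.

A tree decomposition must satisfy three properties: every vertex lies in some bag; for every edge, both endpoints lie together in some bag; and for every vertex, the bags containing it form a connected subtree. Here vertex b appears in no bag, so the decomposition is invalid.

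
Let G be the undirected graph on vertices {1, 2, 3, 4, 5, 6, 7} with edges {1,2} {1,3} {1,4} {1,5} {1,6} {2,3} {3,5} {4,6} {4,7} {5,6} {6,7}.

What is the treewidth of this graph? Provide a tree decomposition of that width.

Treewidth 2.
Bags: B1 = {1, 5, 6}  B2 = {1, 3, 5}  B3 = {1, 4, 6}  B4 = {4, 6, 7}  B5 = {1, 2, 3}
Tree: B1–B2, B1–B3, B3–B4, B2–B5

Each bag holds 3 vertices, so the decomposition has width 2, which upper-bounds the treewidth. On the other hand G contains the 3-clique {1, 2, 3}. A clique must lie in a single bag of any decomposition, so no decomposition can have width below 2. Hence tw(G) = 2 exactly.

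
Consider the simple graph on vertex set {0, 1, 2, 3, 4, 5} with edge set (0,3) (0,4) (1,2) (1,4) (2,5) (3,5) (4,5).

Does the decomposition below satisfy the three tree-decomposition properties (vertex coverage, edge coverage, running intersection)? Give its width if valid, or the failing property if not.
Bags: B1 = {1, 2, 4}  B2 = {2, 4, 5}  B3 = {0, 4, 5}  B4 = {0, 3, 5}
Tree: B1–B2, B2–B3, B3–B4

Yes; width 2.

Checking the three conditions: (i) the bags cover all of {0, 1, 2, 3, 4, 5}; (ii) for each edge, some bag contains both endpoints; (iii) the bags containing any fixed vertex form a subtree. All hold, so the decomposition is valid with width 3 − 1 = 2.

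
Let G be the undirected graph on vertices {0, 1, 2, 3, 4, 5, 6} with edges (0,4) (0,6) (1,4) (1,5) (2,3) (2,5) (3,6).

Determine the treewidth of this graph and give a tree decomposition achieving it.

Treewidth 2.
One such decomposition:
Bags: B1 = {2, 3, 5}  B2 = {3, 5, 6}  B3 = {0, 5, 6}  B4 = {0, 4, 5}  B5 = {1, 4, 5}
Tree: B1–B2, B2–B3, B3–B4, B4–B5

The largest bag has 3 vertices, giving width 2; this decomposition certifies tw(G) ≤ 2. The edges 5–2–3–6–0–4–1–5 form a cycle, so G is not a tree and its treewidth is at least 2. Hence tw(G) = 2 exactly.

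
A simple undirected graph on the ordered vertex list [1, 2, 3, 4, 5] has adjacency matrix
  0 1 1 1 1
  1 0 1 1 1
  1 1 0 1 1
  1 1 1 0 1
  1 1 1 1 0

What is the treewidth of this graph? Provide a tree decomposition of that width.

With just one bag of size 5, the width is 5 − 1 = 4, so tw(G) ≤ 4. On the other hand G contains the 5-clique {1, 2, 3, 4, 5}. A clique must lie in a single bag of any decomposition, so no decomposition can have width below 4. Combining the bounds, tw(G) = 4.

Treewidth 4.
One optimal decomposition is:
Bags: B1 = {1, 2, 3, 4, 5}
Tree: (single bag)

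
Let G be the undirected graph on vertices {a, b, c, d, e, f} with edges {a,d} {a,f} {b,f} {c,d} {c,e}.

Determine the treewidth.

1

A width-1 tree decomposition is:
Bags: B1 = {a, f}  B2 = {a, d}  B3 = {b, f}  B4 = {c, d}  B5 = {c, e}
Tree: B1–B2, B1–B3, B2–B4, B4–B5
Each bag holds 2 vertices, so the decomposition has width 1, which upper-bounds the treewidth. G has an edge, so its treewidth is at least 1. Combining the bounds, tw(G) = 1.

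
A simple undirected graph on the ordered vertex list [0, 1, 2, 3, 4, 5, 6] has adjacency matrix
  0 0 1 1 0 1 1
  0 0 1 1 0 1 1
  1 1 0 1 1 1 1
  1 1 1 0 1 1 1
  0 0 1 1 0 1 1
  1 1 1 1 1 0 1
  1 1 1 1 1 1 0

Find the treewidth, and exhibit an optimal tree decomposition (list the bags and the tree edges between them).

Every bag has size at most 5, so the width is 5 − 1 = 4 and tw(G) ≤ 4. On the other hand G contains the 5-clique {0, 2, 3, 5, 6}. A clique must lie in a single bag of any decomposition, so no decomposition can have width below 4. Hence tw(G) = 4 exactly.

Treewidth 4.
Bags: B1 = {2, 3, 4, 5, 6}  B2 = {1, 2, 3, 5, 6}  B3 = {0, 2, 3, 5, 6}
Tree: B1–B2, B2–B3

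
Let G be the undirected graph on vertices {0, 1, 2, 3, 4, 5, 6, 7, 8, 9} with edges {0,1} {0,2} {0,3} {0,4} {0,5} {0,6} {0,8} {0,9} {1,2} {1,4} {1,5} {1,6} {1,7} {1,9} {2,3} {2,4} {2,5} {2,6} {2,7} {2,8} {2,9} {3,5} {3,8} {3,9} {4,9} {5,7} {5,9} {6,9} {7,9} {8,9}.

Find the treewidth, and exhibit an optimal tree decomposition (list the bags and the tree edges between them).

Treewidth 4.
Bags: B1 = {0, 1, 2, 5, 9}  B2 = {0, 2, 3, 5, 9}  B3 = {0, 2, 3, 8, 9}  B4 = {0, 1, 2, 6, 9}  B5 = {0, 1, 2, 4, 9}  B6 = {1, 2, 5, 7, 9}
Tree: B1–B2, B2–B3, B1–B4, B4–B5, B1–B6

The largest bag has 5 vertices, giving width 4; this decomposition certifies tw(G) ≤ 4. On the other hand G contains the 5-clique {0, 2, 3, 8, 9}. A clique must lie in a single bag of any decomposition, so no decomposition can have width below 4. Hence tw(G) = 4 exactly.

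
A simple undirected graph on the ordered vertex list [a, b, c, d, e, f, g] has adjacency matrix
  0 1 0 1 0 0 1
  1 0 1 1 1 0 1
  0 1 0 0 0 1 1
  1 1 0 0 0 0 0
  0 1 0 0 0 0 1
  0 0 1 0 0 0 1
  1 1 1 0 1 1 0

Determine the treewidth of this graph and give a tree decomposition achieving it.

Treewidth 2.
Bags: B1 = {a, b, g}  B2 = {a, b, d}  B3 = {b, c, g}  B4 = {c, f, g}  B5 = {b, e, g}
Tree: B1–B2, B1–B3, B3–B4, B1–B5

The largest bag has 3 vertices, giving width 2; this decomposition certifies tw(G) ≤ 2. For the lower bound, the 3 vertices {a, b, d} are pairwise adjacent, and any tree decomposition puts a clique entirely inside one bag — forcing width ≥ 2. The upper and lower bounds meet at 2, so that is the treewidth.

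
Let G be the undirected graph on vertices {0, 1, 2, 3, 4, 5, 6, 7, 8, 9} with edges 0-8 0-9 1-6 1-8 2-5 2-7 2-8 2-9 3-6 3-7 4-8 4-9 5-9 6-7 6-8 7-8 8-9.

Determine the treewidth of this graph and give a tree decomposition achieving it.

Treewidth 2.
Bags: B1 = {0, 8, 9}  B2 = {2, 8, 9}  B3 = {2, 7, 8}  B4 = {6, 7, 8}  B5 = {3, 6, 7}  B6 = {4, 8, 9}  B7 = {2, 5, 9}  B8 = {1, 6, 8}
Tree: B1–B2, B2–B3, B3–B4, B4–B5, B1–B6, B2–B7, B4–B8

Every bag has size at most 3, so the width is 3 − 1 = 2 and tw(G) ≤ 2. For the lower bound, the 3 vertices {1, 6, 8} are pairwise adjacent, and any tree decomposition puts a clique entirely inside one bag — forcing width ≥ 2. Therefore the treewidth is 2.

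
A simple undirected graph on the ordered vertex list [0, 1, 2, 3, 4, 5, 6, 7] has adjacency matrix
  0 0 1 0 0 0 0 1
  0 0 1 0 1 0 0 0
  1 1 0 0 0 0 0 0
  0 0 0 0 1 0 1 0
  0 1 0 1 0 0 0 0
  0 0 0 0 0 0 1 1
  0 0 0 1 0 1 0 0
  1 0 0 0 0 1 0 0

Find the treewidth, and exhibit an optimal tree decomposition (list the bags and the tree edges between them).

Treewidth 2.
Bags: B1 = {3, 5, 6}  B2 = {3, 4, 5}  B3 = {1, 4, 5}  B4 = {1, 2, 5}  B5 = {0, 2, 5}  B6 = {0, 5, 7}
Tree: B1–B2, B2–B3, B3–B4, B4–B5, B5–B6

Each bag holds 3 vertices, so the decomposition has width 2, which upper-bounds the treewidth. For the lower bound, G contains the cycle 5–6–3–4–1–2–0–7–5, so G is not a forest; only forests have treewidth ≤ 1, hence tw(G) ≥ 2. The upper and lower bounds meet at 2, so that is the treewidth.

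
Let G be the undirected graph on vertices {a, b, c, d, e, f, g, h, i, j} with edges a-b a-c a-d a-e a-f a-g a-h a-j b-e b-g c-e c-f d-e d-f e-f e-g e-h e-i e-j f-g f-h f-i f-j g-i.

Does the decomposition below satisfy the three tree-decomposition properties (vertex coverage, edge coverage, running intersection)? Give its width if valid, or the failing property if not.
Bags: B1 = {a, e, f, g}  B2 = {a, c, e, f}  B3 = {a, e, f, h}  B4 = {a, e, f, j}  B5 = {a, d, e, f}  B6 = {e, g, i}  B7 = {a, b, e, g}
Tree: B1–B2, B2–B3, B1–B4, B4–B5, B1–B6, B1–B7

A tree decomposition must satisfy three properties: every vertex lies in some bag; for every edge, both endpoints lie together in some bag; and for every vertex, the bags containing it form a connected subtree. Here edge (f,i) lies in no bag, so the decomposition is invalid.

No — edge (f,i) lies in no bag.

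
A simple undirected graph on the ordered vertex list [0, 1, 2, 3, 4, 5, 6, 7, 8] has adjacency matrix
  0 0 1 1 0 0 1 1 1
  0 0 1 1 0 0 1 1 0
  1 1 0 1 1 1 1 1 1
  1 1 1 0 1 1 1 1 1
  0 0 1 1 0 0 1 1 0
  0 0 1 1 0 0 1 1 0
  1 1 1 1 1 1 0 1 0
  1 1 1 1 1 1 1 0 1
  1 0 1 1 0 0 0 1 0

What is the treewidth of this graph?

4

A width-4 tree decomposition is:
Bags: B1 = {0, 2, 3, 6, 7}  B2 = {0, 2, 3, 7, 8}  B3 = {2, 3, 5, 6, 7}  B4 = {1, 2, 3, 6, 7}  B5 = {2, 3, 4, 6, 7}
Tree: B1–B2, B1–B3, B3–B4, B4–B5
Every bag has size at most 5, so the width is 5 − 1 = 4 and tw(G) ≤ 4. On the other hand G contains the 5-clique {0, 2, 3, 7, 8}. A clique must lie in a single bag of any decomposition, so no decomposition can have width below 4. The upper and lower bounds meet at 4, so that is the treewidth.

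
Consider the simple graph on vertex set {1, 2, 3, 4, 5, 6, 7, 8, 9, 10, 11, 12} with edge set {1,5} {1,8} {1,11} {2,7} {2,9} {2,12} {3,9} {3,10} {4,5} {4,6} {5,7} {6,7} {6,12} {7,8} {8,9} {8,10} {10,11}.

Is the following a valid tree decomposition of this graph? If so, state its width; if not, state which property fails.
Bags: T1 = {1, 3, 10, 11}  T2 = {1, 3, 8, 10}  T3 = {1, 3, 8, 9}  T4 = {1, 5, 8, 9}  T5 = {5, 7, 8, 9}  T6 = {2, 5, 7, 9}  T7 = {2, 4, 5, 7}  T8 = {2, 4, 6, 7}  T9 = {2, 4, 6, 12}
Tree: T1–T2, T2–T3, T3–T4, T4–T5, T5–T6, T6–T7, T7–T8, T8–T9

Yes; width 3.

Every vertex of G appears in some bag (union = {1, 2, 3, 4, 5, 6, 7, 8, 9, 10, 11, 12}); every edge is covered by a bag; and for each vertex v the set of bags containing v is connected in the bag tree. The decomposition is therefore valid. The largest bag has 4 vertices, so the width is 3.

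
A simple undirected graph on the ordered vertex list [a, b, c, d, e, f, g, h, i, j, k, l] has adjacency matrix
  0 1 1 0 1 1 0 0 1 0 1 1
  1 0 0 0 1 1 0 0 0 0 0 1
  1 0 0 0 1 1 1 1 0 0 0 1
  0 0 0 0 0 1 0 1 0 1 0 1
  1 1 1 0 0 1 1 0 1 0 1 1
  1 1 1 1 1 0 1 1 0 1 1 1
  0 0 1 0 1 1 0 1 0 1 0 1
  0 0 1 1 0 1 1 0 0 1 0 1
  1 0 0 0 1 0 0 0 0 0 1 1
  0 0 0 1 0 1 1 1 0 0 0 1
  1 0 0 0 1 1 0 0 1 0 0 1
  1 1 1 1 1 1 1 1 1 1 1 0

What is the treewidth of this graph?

A width-4 tree decomposition is:
Bags: B1 = {c, e, f, g, l}  B2 = {a, c, e, f, l}  B3 = {a, b, e, f, l}  B4 = {a, e, f, k, l}  B5 = {c, f, g, h, l}  B6 = {f, g, h, j, l}  B7 = {d, f, h, j, l}  B8 = {a, e, i, k, l}
Tree: B1–B2, B2–B3, B3–B4, B1–B5, B5–B6, B6–B7, B4–B8
The largest bag has 5 vertices, giving width 4; this decomposition certifies tw(G) ≤ 4. On the other hand G contains the 5-clique {d, f, h, j, l}. A clique must lie in a single bag of any decomposition, so no decomposition can have width below 4. Therefore the treewidth is 4.

4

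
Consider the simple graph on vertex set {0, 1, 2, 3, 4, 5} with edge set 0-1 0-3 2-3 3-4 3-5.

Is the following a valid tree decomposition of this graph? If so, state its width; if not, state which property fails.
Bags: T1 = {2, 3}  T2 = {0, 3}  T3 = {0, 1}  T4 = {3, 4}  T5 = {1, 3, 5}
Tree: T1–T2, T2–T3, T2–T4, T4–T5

A tree decomposition must satisfy three properties: every vertex lies in some bag; for every edge, both endpoints lie together in some bag; and for every vertex, the bags containing it form a connected subtree. Here bags containing vertex 1 are not connected in the tree, so the decomposition is invalid.

No — bags containing vertex 1 are not connected in the tree.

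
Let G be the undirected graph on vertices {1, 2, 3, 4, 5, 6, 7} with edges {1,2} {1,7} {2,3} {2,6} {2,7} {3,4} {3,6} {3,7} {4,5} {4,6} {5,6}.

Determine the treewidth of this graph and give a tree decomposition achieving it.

Treewidth 2.
Bags: B1 = {2, 3, 7}  B2 = {2, 3, 6}  B3 = {3, 4, 6}  B4 = {4, 5, 6}  B5 = {1, 2, 7}
Tree: B1–B2, B2–B3, B3–B4, B1–B5

Every bag has size at most 3, so the width is 3 − 1 = 2 and tw(G) ≤ 2. Conversely, {1, 2, 7} is a clique of size 3, and the vertices of any clique must share a bag in every tree decomposition; so some bag has ≥ 3 vertices and tw(G) ≥ 2. Combining the bounds, tw(G) = 2.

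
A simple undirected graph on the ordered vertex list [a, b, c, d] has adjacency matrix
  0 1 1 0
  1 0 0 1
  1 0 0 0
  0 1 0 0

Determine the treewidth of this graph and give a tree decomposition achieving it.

Treewidth 1.
One optimal decomposition is:
Bags: B1 = {b, d}  B2 = {a, b}  B3 = {a, c}
Tree: B1–B2, B2–B3

The largest bag has 2 vertices, giving width 1; this decomposition certifies tw(G) ≤ 1. G has an edge, so its treewidth is at least 1. The upper and lower bounds meet at 1, so that is the treewidth.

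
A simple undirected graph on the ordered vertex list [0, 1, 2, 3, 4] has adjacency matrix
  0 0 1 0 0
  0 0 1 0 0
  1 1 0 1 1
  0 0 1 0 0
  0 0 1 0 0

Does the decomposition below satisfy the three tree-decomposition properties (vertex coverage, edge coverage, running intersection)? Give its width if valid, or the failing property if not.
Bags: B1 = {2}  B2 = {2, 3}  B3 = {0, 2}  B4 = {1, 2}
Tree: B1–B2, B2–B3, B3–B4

A tree decomposition must satisfy three properties: every vertex lies in some bag; for every edge, both endpoints lie together in some bag; and for every vertex, the bags containing it form a connected subtree. Here vertex 4 appears in no bag, so the decomposition is invalid.

No — vertex 4 appears in no bag.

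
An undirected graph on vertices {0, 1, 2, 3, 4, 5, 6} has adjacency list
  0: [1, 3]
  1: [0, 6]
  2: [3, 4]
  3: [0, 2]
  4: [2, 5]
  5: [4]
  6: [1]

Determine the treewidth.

A width-1 tree decomposition is:
Bags: B1 = {4, 5}  B2 = {2, 4}  B3 = {2, 3}  B4 = {0, 3}  B5 = {0, 1}  B6 = {1, 6}
Tree: B1–B2, B2–B3, B3–B4, B4–B5, B5–B6
The largest bag has 2 vertices, giving width 1; this decomposition certifies tw(G) ≤ 1. Since G has at least one edge (e.g. 5–4), it is not an edgeless graph, so tw(G) ≥ 1. The upper and lower bounds meet at 1, so that is the treewidth.

1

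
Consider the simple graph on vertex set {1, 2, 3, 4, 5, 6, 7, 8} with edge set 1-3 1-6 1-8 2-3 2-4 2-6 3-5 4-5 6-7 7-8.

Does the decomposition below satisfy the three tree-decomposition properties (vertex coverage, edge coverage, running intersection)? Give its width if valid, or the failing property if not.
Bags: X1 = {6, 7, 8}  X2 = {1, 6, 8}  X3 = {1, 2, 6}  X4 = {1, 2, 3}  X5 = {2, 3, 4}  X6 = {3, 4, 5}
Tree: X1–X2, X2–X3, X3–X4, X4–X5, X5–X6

Yes; width 2.

Every vertex of G appears in some bag (union = {1, 2, 3, 4, 5, 6, 7, 8}); every edge is covered by a bag; and for each vertex v the set of bags containing v is connected in the bag tree. The decomposition is therefore valid. The largest bag has 3 vertices, so the width is 2.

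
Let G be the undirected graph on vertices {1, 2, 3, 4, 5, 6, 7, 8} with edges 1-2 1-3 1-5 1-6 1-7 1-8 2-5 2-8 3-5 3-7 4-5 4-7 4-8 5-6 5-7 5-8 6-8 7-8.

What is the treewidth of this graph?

3

A width-3 tree decomposition is:
Bags: B1 = {1, 5, 6, 8}  B2 = {1, 5, 7, 8}  B3 = {4, 5, 7, 8}  B4 = {1, 3, 5, 7}  B5 = {1, 2, 5, 8}
Tree: B1–B2, B2–B3, B2–B4, B1–B5
Every bag has size at most 4, so the width is 4 − 1 = 3 and tw(G) ≤ 3. On the other hand G contains the 4-clique {1, 2, 5, 8}. A clique must lie in a single bag of any decomposition, so no decomposition can have width below 3. The upper and lower bounds meet at 3, so that is the treewidth.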